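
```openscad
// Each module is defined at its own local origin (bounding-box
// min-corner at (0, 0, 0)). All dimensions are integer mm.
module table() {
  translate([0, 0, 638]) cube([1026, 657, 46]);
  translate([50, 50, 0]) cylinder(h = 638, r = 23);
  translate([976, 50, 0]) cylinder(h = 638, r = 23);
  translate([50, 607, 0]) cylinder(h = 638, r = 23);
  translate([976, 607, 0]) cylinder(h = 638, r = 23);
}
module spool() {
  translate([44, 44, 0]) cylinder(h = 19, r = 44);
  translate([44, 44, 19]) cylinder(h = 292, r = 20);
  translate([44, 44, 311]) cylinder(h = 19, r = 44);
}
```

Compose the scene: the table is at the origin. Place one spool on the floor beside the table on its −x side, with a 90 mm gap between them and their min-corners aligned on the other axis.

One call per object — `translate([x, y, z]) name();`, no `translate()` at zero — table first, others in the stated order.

table();
translate([-178, 0, 0]) spool();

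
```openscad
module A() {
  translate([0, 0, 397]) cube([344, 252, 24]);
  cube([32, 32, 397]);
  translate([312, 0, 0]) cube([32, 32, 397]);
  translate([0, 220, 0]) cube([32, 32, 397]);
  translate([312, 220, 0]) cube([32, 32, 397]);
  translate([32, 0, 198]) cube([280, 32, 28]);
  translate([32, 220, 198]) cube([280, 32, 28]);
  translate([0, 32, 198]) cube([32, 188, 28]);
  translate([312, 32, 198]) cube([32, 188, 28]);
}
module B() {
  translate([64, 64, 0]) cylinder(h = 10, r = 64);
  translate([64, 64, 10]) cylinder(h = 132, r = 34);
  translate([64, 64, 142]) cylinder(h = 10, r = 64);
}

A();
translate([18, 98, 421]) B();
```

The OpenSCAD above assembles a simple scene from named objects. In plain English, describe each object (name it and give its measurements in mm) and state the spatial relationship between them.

A is a four-legged stool. The seat is 344×252 mm, 24 mm thick, top at z = 421 mm. It stands on four square legs, each 32×32 mm in cross-section, from z = 0 to the seat underside, each flush with a corner of the seat. Four stretchers, 32 mm wide and 28 mm tall, connect adjacent legs with their undersides at z = 198 mm, each running between the inner faces of the legs it joins and aligned with the legs' outer faces on the other axis.

B is a spool: two coaxial disc flanges of radius 64 mm and thickness 10 mm, joined by a core cylinder of radius 34 mm and height 132 mm. The lower flange rests on z = 0 and the three cylinders share a vertical axis.

The spool is on top of the stool.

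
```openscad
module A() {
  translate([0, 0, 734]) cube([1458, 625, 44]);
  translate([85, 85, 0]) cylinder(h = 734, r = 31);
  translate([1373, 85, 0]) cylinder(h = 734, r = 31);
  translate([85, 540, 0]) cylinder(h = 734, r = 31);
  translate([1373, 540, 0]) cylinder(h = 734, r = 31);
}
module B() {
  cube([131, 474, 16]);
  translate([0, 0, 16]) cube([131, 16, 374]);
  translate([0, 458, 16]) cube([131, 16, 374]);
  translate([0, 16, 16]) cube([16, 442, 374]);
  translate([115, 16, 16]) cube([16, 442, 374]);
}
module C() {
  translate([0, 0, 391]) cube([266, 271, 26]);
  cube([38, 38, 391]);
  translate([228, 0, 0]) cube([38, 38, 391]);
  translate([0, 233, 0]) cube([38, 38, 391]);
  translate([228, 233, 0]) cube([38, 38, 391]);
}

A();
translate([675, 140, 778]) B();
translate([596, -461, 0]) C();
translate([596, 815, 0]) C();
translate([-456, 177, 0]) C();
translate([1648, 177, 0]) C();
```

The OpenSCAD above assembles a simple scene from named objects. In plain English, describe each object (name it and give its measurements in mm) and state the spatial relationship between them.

A is a rectangular dining table. The top is 1458×625×44 mm with its upper surface at z = 778 mm. It stands on four round legs of 62 mm diameter, each leg's bounding box inset 54 mm from the nearest pair of top edges, running from the floor to the underside of the top.

B is an open-topped rectangular box: outside dimensions 131×474×390 mm, with a uniform wall and base thickness of 16 mm. The base is a full 131×474 slab on the floor; four walls sit on top of the base. The front and back walls (the −y and +y sides) span the full width; the two side walls fit between them.

C is a four-legged stool. The seat is a 266×271×26 mm slab whose top surface is at z = 417 mm; four square legs, each 38×38 mm in cross-section, run from the floor (z = 0) to the underside of the seat, each flush with a corner of the seat.

The open box is on top of the table. Four stools sit around the table at the −y, +y, −x, +x sides.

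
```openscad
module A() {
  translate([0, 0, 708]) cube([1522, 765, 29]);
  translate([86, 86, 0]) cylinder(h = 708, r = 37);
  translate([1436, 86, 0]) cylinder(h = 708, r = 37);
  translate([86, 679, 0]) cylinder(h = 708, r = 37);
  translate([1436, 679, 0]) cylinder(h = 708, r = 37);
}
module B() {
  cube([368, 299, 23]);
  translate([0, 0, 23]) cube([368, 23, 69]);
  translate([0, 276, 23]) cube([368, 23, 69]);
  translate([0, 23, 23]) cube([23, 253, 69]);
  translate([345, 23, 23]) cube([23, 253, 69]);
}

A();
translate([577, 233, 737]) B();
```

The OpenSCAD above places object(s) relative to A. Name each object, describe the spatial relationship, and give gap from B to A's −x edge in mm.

The open box's min-x is at 577; the table's min-x is 0; gap = 577 mm.

A is a table. B is an open box. The open box is on top of the table, centred. The gap from the open box to the table's −x edge is 577 mm.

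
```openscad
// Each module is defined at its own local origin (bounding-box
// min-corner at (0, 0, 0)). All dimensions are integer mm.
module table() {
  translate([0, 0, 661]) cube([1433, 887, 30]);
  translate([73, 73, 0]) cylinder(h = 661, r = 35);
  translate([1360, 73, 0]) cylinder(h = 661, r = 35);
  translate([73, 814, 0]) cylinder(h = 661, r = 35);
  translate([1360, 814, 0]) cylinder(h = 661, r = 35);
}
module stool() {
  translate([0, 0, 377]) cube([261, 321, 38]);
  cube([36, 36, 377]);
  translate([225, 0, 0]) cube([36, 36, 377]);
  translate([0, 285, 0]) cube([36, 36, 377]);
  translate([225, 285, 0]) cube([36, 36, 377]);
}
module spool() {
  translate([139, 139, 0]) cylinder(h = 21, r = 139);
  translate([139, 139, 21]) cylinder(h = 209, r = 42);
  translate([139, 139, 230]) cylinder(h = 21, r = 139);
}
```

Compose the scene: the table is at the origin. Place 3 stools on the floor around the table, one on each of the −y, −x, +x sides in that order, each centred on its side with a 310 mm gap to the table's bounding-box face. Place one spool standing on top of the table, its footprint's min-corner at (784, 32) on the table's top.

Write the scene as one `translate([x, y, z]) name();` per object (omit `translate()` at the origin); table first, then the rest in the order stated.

table();
translate([586, -631, 0]) stool();
translate([-571, 283, 0]) stool();
translate([1743, 283, 0]) stool();
translate([784, 32, 691]) spool();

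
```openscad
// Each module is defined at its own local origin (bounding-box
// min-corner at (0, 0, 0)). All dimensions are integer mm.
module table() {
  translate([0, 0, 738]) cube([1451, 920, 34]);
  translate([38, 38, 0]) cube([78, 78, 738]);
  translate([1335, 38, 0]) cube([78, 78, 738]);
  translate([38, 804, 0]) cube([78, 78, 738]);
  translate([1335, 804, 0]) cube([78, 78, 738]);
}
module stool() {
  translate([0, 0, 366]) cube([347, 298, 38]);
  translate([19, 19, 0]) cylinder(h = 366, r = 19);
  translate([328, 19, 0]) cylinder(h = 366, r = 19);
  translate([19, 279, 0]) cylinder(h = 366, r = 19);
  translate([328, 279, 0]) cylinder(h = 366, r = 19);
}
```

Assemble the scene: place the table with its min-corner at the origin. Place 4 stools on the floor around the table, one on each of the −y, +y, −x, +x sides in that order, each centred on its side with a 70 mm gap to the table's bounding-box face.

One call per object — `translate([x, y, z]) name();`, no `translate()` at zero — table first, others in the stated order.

table();
translate([552, -368, 0]) stool();
translate([552, 990, 0]) stool();
translate([-417, 311, 0]) stool();
translate([1521, 311, 0]) stool();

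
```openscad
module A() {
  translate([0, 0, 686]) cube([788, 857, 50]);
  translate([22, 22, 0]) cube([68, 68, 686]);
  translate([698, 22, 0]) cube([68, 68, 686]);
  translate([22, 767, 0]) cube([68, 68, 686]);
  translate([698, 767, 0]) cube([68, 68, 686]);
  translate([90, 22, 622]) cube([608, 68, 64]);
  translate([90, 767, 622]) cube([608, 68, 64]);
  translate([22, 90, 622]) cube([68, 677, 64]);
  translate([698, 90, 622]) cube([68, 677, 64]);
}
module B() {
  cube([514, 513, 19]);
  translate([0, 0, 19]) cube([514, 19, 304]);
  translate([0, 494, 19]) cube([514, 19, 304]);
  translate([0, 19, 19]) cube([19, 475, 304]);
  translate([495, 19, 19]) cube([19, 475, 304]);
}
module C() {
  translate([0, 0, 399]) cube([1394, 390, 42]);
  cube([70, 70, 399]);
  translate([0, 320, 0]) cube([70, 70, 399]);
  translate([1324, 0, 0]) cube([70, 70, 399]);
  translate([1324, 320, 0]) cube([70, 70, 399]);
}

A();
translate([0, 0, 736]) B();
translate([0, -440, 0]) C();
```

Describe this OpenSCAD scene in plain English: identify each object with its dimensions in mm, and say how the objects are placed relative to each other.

A is a table: top 788 mm (x) × 857 mm (y), 50 mm thick, upper face at z = 736 mm, on four 68×68 mm square legs, each inset 22 mm from the nearest pair of top edges, running from z = 0 to the bottom of the top. Four apron rails, 68 mm thick and 64 mm tall, run between adjacent legs with their top edges flush with the underside of the top and their outer faces flush with the legs' outer faces.

B is an open-topped rectangular box: outside dimensions 514×513×323 mm, with a uniform wall and base thickness of 19 mm. The base is a full 514×513 slab on the floor; four walls sit on top of the base. The front and back walls (the −y and +y sides) span the full width; the two side walls fit between them.

C is a bench: a 1394×390 mm seat slab, 42 mm thick, top at z = 441 mm, on four 70×70 mm square legs flush with the seat corners and standing on z = 0.

The open box is on top of the table. The bench is on the floor beside the table on its −y side.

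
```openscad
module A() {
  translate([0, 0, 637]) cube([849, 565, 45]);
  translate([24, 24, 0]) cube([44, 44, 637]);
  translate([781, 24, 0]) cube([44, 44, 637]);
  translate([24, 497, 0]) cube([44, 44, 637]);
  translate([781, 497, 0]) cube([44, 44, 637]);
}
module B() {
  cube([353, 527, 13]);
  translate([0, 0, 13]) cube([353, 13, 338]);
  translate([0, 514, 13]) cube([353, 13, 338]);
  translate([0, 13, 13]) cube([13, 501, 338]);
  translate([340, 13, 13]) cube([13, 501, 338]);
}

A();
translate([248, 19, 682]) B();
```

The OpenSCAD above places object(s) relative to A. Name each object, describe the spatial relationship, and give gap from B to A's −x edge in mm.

A is a table. B is an open box. The open box is on top of the table, centred. The gap from the open box to the table's −x edge is 248 mm.

The open box's min-x is at 248; the table's min-x is 0; gap = 248 mm.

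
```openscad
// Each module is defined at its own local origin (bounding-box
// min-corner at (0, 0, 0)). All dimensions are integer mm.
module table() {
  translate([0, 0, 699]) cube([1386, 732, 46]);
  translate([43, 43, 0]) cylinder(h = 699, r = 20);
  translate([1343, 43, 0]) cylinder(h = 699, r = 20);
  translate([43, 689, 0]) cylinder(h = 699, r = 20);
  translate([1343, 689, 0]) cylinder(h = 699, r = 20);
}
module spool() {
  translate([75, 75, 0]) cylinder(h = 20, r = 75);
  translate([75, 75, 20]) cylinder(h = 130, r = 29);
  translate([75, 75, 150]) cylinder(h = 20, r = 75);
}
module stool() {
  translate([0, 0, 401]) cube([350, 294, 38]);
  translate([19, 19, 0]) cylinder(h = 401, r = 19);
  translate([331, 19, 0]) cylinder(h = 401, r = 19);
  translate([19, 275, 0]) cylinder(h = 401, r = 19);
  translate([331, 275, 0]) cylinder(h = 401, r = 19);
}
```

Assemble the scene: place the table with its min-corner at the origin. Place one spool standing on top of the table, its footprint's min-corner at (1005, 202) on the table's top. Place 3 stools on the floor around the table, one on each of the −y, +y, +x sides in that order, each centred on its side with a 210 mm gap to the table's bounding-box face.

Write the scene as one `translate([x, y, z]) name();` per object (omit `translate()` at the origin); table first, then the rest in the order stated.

table();
translate([1005, 202, 745]) spool();
translate([518, -504, 0]) stool();
translate([518, 942, 0]) stool();
translate([1596, 219, 0]) stool();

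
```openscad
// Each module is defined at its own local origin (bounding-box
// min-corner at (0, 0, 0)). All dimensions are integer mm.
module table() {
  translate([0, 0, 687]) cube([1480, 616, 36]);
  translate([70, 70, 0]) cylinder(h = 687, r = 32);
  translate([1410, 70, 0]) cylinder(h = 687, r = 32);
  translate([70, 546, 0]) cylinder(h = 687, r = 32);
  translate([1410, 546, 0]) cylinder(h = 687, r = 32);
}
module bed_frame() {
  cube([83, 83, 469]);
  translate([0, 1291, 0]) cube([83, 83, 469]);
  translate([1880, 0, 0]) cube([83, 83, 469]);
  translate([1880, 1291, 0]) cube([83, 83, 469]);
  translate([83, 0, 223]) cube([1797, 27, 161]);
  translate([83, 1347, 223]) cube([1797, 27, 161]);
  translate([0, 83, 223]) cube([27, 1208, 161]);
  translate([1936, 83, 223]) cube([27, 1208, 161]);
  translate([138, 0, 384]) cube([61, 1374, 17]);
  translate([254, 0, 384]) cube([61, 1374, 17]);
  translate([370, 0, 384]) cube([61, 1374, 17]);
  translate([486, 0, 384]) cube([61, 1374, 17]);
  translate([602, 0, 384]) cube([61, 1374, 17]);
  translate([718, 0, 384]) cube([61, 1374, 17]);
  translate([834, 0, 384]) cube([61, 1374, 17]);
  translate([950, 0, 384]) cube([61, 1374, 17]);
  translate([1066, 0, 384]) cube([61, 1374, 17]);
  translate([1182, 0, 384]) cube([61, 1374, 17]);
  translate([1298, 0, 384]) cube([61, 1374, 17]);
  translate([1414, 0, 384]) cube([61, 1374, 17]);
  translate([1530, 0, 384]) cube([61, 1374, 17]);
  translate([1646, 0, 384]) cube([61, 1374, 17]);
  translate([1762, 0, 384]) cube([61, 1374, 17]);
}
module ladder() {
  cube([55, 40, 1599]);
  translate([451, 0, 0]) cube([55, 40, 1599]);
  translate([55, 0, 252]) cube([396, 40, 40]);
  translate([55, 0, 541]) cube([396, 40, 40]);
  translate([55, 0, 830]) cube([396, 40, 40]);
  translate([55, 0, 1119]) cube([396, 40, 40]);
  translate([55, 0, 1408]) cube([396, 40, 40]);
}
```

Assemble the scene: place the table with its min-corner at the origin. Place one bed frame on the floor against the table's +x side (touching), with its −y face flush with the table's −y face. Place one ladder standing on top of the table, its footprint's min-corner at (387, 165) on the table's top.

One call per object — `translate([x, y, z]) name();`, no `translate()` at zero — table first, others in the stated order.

table();
translate([1480, 0, 0]) bed_frame();
translate([387, 165, 723]) ladder();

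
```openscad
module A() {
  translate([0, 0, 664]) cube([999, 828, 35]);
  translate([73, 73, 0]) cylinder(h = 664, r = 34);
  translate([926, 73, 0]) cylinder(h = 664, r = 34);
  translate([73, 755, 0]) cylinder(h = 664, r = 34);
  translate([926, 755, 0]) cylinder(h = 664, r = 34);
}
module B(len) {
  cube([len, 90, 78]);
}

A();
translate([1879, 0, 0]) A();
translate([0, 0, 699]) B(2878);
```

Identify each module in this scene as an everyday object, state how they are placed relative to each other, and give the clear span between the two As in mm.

Second table starts at x = 1879; first ends at x = 999; clear span = 1879 − 999 = 880 mm.

A is a table. B is a beam. A beam spans the tops of two tables. The clear span between the two tables is 880 mm.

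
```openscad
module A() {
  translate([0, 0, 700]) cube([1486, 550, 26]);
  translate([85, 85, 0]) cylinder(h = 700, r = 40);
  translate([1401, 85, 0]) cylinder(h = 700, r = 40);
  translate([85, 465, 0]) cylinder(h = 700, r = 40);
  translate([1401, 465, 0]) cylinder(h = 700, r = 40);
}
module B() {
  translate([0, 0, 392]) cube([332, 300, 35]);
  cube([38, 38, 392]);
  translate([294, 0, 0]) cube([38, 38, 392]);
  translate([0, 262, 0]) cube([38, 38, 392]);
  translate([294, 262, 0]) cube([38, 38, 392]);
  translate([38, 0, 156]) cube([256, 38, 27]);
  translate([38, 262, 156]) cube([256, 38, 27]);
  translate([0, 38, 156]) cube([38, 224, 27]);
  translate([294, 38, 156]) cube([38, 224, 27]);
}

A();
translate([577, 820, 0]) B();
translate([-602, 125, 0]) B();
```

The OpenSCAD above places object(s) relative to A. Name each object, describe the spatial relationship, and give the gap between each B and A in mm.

A is a table. B is a stool. Two stools sit around the table at the +y, −x sides. The gap between each stool and the table is 270 mm.

Each stool's nearest face is 270 mm from the table's bounding box.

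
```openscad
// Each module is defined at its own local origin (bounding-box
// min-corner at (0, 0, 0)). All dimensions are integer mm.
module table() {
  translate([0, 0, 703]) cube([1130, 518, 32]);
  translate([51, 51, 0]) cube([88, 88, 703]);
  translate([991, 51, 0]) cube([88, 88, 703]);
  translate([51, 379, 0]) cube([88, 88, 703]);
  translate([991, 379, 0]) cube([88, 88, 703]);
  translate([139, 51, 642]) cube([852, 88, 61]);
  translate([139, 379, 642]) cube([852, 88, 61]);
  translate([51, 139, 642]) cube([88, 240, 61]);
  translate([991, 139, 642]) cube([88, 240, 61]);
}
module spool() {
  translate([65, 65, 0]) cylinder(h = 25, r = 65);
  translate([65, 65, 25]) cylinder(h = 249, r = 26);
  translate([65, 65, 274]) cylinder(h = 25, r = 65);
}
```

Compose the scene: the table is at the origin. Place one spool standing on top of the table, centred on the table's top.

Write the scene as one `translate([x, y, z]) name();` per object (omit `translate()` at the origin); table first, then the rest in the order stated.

table();
translate([500, 194, 735]) spool();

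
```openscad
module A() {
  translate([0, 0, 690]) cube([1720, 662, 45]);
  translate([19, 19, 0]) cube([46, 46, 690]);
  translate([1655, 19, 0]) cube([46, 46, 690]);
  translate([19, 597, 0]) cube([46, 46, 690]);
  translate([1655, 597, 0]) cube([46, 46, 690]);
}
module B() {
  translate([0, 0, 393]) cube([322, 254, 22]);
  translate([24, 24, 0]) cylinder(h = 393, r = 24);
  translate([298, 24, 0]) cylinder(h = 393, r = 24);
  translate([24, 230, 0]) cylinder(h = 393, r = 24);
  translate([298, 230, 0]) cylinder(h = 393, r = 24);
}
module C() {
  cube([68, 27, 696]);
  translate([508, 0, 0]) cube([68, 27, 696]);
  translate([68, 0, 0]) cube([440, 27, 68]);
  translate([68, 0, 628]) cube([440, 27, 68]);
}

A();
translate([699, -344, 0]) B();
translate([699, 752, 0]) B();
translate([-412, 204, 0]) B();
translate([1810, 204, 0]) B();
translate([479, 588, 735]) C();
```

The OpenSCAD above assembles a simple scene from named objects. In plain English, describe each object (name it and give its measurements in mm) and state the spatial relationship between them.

A is a rectangular dining table. The top is 1720×662×45 mm with its upper surface at z = 735 mm. It stands on four 46×46 mm square legs, each inset 19 mm from the nearest pair of top edges, running from the floor to the underside of the top.

B is a simple wooden stool: a rectangular seat 322 mm (x) by 254 mm (y), 22 mm thick, top face at z = 415 mm, on four round legs, each 48 mm in diameter. The legs rest on z = 0, each leg's axis is inset half a diameter from the nearest pair of seat edges (so the leg's bounding box is flush with the corner).

C is a rectangular picture frame lying in the x–z plane (depth along y). The opening is 440 mm wide (x) by 560 mm tall (z), surrounded by a border 68 mm wide on all four sides. The frame is 27 mm deep and is made of two full-height vertical stiles with two horizontal rails fitted between them.

Four stools sit around the table at the −y, +y, −x, +x sides. The picture frame is on top of the table.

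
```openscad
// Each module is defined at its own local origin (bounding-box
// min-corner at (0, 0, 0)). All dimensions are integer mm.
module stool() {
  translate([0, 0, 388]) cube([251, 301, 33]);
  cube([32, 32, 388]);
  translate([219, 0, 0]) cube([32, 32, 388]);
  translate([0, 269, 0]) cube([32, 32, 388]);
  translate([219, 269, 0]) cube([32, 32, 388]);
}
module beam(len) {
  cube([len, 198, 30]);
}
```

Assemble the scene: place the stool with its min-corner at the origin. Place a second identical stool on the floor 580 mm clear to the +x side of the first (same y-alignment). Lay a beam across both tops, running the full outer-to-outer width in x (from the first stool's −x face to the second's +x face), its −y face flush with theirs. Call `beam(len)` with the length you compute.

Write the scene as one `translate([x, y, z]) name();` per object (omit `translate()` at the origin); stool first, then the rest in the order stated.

stool();
translate([831, 0, 0]) stool();
translate([0, 0, 421]) beam(1082);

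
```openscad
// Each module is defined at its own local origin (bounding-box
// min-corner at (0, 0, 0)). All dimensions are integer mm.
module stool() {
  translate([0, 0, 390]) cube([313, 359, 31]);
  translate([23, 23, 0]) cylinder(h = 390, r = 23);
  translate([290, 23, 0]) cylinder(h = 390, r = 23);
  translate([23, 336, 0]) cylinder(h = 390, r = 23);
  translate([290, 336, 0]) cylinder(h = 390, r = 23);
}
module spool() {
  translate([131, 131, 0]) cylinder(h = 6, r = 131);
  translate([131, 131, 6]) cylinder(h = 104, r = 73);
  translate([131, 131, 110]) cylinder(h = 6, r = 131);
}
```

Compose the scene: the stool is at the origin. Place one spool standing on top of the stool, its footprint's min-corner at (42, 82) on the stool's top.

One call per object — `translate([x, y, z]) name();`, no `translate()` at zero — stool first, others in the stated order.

stool();
translate([42, 82, 421]) spool();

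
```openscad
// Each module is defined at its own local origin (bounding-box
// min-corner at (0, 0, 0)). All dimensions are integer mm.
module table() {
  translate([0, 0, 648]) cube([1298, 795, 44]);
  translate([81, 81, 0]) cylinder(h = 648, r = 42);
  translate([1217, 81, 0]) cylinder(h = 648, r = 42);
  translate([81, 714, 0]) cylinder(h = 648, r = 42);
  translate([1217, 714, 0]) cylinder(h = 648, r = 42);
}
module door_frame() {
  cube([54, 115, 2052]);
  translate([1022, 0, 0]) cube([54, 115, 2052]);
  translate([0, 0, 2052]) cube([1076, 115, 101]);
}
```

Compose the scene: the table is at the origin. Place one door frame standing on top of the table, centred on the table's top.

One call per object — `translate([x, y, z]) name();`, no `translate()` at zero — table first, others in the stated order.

table();
translate([111, 340, 692]) door_frame();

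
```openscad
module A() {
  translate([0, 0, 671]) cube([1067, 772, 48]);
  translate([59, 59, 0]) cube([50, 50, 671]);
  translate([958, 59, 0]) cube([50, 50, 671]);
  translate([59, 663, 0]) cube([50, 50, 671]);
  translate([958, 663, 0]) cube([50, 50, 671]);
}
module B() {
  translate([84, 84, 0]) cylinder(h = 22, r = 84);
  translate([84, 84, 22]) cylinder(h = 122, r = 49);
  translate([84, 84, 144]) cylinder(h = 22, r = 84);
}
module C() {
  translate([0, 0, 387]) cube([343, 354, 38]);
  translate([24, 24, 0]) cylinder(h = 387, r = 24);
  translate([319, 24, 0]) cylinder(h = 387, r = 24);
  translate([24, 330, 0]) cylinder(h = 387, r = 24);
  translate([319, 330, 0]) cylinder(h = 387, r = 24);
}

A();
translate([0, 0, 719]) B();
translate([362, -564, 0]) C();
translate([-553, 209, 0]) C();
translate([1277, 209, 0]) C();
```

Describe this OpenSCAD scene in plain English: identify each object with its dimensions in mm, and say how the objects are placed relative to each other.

A is a table: top 1067 mm (x) × 772 mm (y), 48 mm thick, upper face at z = 719 mm, on four 50×50 mm square legs, each inset 59 mm from the nearest pair of top edges, running from z = 0 to the bottom of the top.

B is a spool: two coaxial disc flanges of radius 84 mm and thickness 22 mm, joined by a core cylinder of radius 49 mm and height 122 mm. The lower flange rests on z = 0 and the three cylinders share a vertical axis.

C is a four-legged stool. The seat is a 343×354×38 mm slab whose top surface is at z = 425 mm; four round legs, each 48 mm in diameter, run from the floor (z = 0) to the underside of the seat, each leg's axis is inset half a diameter from the nearest pair of seat edges (so the leg's bounding box is flush with the corner).

The spool is on top of the table. Three stools sit around the table at the −y, −x, +x sides.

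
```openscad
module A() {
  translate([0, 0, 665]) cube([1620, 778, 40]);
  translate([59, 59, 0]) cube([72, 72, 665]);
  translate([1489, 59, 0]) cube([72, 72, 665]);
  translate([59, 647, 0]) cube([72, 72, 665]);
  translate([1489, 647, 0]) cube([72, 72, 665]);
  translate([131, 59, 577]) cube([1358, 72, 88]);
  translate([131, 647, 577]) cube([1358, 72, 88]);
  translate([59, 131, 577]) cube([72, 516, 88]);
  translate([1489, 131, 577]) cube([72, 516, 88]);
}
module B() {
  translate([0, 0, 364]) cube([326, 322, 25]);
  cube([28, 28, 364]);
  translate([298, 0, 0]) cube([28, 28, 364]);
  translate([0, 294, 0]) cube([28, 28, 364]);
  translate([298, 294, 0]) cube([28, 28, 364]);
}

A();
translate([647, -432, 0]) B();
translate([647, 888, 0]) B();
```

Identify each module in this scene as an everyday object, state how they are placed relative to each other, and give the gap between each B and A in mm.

Each stool's nearest face is 110 mm from the table's bounding box.

A is a table. B is a stool. Two stools sit around the table at the −y, +y sides. The gap between each stool and the table is 110 mm.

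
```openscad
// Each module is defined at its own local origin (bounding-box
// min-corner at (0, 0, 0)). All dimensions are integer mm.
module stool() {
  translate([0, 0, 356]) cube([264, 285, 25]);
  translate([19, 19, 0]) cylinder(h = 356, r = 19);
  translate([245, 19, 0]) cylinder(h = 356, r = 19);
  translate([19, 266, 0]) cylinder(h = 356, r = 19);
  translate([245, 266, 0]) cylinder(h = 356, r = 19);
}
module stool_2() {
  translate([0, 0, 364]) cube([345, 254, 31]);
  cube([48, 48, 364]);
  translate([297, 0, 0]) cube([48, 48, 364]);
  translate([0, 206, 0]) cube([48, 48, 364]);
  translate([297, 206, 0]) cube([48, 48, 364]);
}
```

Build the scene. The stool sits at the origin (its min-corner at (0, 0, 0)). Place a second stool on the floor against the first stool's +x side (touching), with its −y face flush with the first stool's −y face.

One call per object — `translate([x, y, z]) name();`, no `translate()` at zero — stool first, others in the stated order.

stool();
translate([264, 0, 0]) stool_2();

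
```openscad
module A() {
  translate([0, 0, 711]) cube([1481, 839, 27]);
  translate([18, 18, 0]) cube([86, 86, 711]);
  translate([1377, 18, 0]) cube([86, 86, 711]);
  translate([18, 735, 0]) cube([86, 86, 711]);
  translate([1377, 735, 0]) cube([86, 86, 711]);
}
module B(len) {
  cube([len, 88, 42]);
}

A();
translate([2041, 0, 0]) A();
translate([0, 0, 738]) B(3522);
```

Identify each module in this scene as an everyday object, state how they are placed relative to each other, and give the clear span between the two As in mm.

A is a table. B is a beam. A beam spans the tops of two tables. The clear span between the two tables is 560 mm.

Second table starts at x = 2041; first ends at x = 1481; clear span = 2041 − 1481 = 560 mm.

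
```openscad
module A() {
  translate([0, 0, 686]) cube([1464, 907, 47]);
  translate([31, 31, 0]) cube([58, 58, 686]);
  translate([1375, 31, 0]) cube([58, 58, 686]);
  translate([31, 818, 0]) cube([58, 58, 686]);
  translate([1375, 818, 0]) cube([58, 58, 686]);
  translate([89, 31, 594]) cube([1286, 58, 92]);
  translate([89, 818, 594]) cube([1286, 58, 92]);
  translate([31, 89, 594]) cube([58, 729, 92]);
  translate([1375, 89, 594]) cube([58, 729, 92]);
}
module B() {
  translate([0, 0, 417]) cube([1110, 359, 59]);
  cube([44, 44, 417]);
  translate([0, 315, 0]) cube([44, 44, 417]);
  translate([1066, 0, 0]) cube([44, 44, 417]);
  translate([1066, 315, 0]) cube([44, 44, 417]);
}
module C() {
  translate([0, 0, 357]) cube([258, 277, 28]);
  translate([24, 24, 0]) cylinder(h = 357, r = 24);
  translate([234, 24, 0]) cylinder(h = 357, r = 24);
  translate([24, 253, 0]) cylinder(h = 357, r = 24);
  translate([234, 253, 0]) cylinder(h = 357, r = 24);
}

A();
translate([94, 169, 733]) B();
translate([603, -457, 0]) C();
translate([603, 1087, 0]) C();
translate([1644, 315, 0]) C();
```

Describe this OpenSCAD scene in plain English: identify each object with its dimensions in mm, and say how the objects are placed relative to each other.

A is a table with a 1464×907 mm rectangular top, 47 mm thick, top surface at z = 733 mm, supported by four 58×58 mm square legs, each inset 31 mm from the nearest pair of top edges, running from the floor. Four apron rails, 58 mm thick and 92 mm tall, run between adjacent legs with their top edges flush with the underside of the top and their outer faces flush with the legs' outer faces.

B is a long wooden bench with a 1110 mm (x) × 359 mm (y) seat, 59 mm thick, its top surface 476 mm above the floor. Four 44 mm square legs at the seat corners, flush with the edges, run from z = 0 to the seat underside.

C is a four-legged stool. The seat is a 258×277×28 mm slab whose top surface is at z = 385 mm; four round legs, each 48 mm in diameter, run from the floor (z = 0) to the underside of the seat, each leg's axis is inset half a diameter from the nearest pair of seat edges (so the leg's bounding box is flush with the corner).

The bench is on top of the table. Three stools sit around the table at the −y, +y, +x sides.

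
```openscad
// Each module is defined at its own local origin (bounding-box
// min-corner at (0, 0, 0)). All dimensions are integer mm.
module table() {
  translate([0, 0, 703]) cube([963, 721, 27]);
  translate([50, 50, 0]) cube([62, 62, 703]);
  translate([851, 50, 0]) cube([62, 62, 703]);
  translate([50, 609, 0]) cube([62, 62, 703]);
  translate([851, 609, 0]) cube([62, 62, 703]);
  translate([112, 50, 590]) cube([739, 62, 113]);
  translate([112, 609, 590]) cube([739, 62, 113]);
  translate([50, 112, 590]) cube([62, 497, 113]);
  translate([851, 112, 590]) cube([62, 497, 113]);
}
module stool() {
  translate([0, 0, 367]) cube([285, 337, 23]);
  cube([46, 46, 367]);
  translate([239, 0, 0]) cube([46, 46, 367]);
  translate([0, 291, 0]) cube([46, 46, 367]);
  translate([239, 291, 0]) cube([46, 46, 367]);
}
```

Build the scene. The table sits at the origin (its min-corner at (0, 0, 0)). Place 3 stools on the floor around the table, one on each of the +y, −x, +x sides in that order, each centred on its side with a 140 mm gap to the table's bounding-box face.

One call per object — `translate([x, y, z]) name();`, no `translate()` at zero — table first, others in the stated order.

table();
translate([339, 861, 0]) stool();
translate([-425, 192, 0]) stool();
translate([1103, 192, 0]) stool();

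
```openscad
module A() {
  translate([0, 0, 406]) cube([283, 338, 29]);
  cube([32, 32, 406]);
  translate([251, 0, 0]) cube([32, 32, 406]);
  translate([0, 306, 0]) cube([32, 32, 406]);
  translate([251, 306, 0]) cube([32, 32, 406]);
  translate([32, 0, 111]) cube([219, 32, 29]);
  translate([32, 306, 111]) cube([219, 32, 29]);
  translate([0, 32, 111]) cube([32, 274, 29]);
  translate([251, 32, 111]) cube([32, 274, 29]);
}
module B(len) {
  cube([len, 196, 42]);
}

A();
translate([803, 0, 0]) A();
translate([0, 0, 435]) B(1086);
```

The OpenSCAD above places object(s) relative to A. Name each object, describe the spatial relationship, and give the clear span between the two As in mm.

A is a stool. B is a beam. A beam spans the tops of two stools. The clear span between the two stools is 520 mm.

Second stool starts at x = 803; first ends at x = 283; clear span = 803 − 283 = 520 mm.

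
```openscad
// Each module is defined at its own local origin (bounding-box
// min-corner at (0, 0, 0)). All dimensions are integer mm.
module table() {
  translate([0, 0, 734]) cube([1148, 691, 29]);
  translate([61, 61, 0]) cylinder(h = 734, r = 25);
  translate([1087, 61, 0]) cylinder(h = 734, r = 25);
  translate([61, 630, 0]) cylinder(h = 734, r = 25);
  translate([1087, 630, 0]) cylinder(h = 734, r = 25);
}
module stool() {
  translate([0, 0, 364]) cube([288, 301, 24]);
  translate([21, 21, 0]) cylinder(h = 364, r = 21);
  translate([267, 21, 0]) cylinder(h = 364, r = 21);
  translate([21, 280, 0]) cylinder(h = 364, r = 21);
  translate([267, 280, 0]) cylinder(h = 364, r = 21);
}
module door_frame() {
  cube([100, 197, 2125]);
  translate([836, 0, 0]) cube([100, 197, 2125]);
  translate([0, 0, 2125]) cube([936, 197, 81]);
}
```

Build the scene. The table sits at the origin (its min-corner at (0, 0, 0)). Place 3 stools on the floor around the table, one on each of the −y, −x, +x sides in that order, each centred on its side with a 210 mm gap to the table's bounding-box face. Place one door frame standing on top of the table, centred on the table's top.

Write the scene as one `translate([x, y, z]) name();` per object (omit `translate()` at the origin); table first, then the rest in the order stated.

table();
translate([430, -511, 0]) stool();
translate([-498, 195, 0]) stool();
translate([1358, 195, 0]) stool();
translate([106, 247, 763]) door_frame();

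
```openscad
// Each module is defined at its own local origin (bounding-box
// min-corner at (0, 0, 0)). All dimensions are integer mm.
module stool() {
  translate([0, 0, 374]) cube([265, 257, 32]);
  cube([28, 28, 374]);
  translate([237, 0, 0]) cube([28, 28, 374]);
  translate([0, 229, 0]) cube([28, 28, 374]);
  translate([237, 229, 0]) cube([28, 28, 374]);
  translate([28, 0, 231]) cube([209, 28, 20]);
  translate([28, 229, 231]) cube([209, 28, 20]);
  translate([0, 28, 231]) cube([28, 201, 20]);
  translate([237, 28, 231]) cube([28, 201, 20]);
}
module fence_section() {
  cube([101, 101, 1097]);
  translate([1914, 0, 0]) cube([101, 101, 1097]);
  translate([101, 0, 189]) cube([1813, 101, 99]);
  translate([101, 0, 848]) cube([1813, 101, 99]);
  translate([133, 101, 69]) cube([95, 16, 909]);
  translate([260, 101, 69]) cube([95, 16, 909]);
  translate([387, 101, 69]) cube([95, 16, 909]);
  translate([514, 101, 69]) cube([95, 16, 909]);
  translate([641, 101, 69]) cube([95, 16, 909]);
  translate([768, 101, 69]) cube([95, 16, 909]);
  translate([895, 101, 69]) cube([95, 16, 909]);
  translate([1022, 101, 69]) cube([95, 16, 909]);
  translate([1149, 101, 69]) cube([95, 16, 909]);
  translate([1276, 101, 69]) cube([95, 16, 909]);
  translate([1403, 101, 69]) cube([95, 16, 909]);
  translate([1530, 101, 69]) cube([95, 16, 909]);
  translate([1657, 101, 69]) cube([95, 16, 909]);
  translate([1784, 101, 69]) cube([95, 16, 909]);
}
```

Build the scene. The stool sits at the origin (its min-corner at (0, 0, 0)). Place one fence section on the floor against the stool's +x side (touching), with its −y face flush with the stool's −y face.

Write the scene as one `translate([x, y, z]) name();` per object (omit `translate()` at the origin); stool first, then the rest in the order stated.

stool();
translate([265, 0, 0]) fence_section();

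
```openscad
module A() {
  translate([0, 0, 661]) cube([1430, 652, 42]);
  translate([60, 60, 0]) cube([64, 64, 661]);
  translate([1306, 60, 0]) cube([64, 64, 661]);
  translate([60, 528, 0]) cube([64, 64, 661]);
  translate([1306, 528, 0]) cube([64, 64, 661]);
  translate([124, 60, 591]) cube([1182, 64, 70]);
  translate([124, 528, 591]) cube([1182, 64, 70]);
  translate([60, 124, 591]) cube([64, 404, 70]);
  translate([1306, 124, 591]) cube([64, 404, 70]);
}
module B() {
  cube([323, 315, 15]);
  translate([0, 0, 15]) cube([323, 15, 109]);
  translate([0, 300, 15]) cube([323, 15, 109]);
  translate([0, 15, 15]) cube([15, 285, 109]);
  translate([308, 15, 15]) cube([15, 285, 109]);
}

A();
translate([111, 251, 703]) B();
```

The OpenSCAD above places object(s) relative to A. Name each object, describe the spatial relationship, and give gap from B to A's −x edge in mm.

The open box's min-x is at 111; the table's min-x is 0; gap = 111 mm.

A is a table. B is an open box. The open box is on top of the table. The gap from the open box to the table's −x edge is 111 mm.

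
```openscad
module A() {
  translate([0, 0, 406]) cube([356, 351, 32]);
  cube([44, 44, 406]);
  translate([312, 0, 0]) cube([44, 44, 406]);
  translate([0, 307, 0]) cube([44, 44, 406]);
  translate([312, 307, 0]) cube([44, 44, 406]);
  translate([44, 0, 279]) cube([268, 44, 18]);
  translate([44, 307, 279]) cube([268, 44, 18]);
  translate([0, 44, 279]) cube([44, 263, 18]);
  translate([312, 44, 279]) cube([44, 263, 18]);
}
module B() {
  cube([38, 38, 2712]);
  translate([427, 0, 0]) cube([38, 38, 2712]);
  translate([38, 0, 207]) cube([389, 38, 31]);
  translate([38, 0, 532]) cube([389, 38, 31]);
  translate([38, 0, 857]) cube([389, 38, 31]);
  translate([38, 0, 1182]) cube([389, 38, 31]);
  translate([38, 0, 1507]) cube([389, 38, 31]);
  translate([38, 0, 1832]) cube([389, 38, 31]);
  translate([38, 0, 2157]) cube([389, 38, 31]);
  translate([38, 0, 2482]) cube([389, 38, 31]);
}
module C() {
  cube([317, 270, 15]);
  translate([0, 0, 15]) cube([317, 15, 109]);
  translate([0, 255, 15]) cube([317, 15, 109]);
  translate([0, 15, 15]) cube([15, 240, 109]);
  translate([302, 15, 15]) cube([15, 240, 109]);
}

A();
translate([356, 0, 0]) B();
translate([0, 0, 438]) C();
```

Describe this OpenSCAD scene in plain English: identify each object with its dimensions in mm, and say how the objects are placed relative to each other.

A is a simple wooden stool: a rectangular seat 356 mm (x) by 351 mm (y), 32 mm thick, top face at z = 438 mm, on four square legs, each 44×44 mm in cross-section. The legs rest on z = 0, each flush with a corner of the seat. Four stretchers, 44 mm wide and 18 mm tall, connect adjacent legs with their undersides at z = 279 mm, each running between the inner faces of the legs it joins and aligned with the legs' outer faces on the other axis.

B is a straight ladder. Two 38×38 mm vertical rails, 2712 mm tall, stand 465 mm apart (outside-to-outside) with their front faces coplanar on the −y side. 8 rungs, each 38 mm deep and 31 mm tall, span between the inner faces of the rails, front faces flush with the rails. The lowest rung's underside is at z = 207 mm and rungs are spaced 325 mm apart (underside to underside).

C is an open storage box with external size 317×270×124 mm and wall thickness 15 mm (the base is also 15 mm thick). The base covers the whole footprint; the four walls stand on the base, with the y-facing walls full-width and the x-facing walls fitting between their inner faces.

The ladder is against the stool's +x side, with their −y faces flush. The open box is on top of the stool.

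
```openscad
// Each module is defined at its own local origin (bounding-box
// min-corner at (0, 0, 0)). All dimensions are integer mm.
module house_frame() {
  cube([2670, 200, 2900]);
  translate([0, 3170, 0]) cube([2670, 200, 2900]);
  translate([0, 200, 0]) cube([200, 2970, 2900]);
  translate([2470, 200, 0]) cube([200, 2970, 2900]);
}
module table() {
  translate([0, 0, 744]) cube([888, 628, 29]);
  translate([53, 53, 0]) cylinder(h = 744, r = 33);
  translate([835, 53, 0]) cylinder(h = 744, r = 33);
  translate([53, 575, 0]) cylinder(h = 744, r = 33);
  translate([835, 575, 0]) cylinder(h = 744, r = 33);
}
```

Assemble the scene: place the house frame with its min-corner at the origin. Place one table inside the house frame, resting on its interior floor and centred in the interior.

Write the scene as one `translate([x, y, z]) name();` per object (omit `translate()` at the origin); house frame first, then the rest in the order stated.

house_frame();
translate([891, 1371, 0]) table();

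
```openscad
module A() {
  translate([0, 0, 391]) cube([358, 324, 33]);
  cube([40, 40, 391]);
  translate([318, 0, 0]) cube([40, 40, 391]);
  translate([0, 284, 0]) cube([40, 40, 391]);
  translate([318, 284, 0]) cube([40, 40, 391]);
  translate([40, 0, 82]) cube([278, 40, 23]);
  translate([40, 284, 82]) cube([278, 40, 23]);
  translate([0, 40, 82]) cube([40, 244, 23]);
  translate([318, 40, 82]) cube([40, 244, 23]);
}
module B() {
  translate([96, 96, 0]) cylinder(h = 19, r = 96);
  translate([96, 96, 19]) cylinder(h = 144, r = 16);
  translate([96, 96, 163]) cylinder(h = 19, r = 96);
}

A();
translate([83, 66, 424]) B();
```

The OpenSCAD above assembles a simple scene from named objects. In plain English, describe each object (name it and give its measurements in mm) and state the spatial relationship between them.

A is a four-legged stool. The seat is 358×324 mm, 33 mm thick, top at z = 424 mm. It stands on four square legs, each 40×40 mm in cross-section, from z = 0 to the seat underside, each flush with a corner of the seat. Four stretchers, 40 mm wide and 23 mm tall, connect adjacent legs with their undersides at z = 82 mm, each running between the inner faces of the legs it joins and aligned with the legs' outer faces on the other axis.

B is a spool: two coaxial disc flanges of radius 96 mm and thickness 19 mm, joined by a core cylinder of radius 16 mm and height 144 mm. The lower flange rests on z = 0 and the three cylinders share a vertical axis.

The spool is on top of the stool, centred.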